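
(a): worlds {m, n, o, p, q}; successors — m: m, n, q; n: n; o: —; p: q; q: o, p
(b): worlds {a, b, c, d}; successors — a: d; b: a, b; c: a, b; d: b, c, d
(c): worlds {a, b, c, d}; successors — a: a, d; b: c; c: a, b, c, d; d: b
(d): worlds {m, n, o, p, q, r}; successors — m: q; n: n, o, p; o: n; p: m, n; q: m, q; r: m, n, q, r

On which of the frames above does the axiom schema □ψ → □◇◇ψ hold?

(b), (d)

The schema corresponds to a generalized confluence (Geach) condition: ∀x ∀z (xRz → ∃w (xRw ∧ zR²w)).
(a): fails — qRo but no w with qRw and oR²w.
(b): satisfies the condition.
(c): fails — aRd but no w with aRw and dR²w.
(d): satisfies the condition.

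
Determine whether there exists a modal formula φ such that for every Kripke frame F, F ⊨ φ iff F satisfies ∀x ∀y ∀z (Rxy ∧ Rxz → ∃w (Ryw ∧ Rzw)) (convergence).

This is a Sahlqvist condition; the .2 axiom ◇□r → □◇r defines it.
Suppose ◇□r→□◇r is valid. Take Rxy, Rxz and set V(r)={w : Ryw}. Then □r at y so ◇□r at x, so □◇r at x, so ◇r at z, giving w with Rzw and Ryw.

Definable; ◇□r → □◇r defines it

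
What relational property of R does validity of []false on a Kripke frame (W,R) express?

Emptiness of R

This is the Ver axiom.
It corresponds to emptiness of R: forall x forall y ~Rxy.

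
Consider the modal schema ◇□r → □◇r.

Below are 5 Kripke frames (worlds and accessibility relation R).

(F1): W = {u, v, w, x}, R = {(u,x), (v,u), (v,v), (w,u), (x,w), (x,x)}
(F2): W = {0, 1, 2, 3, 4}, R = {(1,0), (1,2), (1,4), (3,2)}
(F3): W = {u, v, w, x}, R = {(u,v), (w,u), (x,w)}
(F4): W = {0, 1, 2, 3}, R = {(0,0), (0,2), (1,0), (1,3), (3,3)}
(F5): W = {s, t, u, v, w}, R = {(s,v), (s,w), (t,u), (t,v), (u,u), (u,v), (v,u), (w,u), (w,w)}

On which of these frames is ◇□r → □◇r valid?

Frame correspondent (Sahlqvist): ∀x ∀y ∀z (Rxy ∧ Rxz → ∃w (Ryw ∧ Rzw)) — i.e. convergence.
(F1): fails — Rvv and Rvu but v and u have no common successor.
(F2): fails — R12 and R12 but 2 and 2 have no common successor.
(F3): fails — Ruv and Ruv but v and v have no common successor.
(F4): fails — R00 and R02 but 0 and 2 have no common successor.
(F5): holds.
Valid on: (F5).

(F5)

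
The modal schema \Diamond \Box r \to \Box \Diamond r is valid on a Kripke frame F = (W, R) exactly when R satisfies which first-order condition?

Convergence

This is the .2 axiom.
It corresponds to convergence: \forall x \forall y \forall z (Rxy \wedge Rxz \to \exists w (Ryw \wedge Rzw)).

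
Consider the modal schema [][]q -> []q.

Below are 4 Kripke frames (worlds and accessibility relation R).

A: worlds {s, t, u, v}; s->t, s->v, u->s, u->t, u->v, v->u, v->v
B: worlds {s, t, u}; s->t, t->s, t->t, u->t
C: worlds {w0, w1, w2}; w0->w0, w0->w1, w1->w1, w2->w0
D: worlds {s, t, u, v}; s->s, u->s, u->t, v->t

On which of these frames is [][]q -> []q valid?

Frame correspondent (Sahlqvist): forall x forall y (Rxy -> exists z (Rxz & Rzy)) — i.e. density.
A: fails — Rus but no z with Ruz and Rzs.
B: satisfies the condition.
C: satisfies the condition.
D: fails — Rvt but no z with Rvz and Rzt.
Valid on: B, C.

B, C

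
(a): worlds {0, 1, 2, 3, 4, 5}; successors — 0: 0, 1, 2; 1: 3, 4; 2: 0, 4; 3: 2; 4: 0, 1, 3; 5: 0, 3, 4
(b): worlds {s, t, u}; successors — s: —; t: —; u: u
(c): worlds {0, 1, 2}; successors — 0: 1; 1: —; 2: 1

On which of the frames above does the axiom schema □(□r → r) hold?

This is the axiom for shift-reflexivity; its first-order frame correspondent is ∀x ∀y (Rxy → Ryy).
(a): fails — R32 but not R22.
(b): holds.
(c): fails — R01 but not R11.
Valid on: (b).

(b)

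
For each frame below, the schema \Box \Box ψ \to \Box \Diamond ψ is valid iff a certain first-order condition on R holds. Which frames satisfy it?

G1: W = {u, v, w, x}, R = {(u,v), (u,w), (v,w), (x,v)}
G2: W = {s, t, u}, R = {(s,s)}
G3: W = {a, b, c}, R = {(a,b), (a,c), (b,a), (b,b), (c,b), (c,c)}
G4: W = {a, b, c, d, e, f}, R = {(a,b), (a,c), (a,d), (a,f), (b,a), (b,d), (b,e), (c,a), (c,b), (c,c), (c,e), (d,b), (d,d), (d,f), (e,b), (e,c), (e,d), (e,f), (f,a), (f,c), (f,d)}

G2, G3, G4

The schema corresponds to a generalized confluence (Geach) condition: \forall x \forall z (xRz \to \exists w (x R^2 w \wedge zRw)).
G1: fails — uRw but no t with uR²t and wRt.
G2: ✓.
G3: ✓.
G4: ✓.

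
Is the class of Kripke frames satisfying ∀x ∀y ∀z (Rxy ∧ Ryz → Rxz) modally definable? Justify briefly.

The condition is transitivity. A defining modal formula is □r → □□r.

Yes, by □r → □□r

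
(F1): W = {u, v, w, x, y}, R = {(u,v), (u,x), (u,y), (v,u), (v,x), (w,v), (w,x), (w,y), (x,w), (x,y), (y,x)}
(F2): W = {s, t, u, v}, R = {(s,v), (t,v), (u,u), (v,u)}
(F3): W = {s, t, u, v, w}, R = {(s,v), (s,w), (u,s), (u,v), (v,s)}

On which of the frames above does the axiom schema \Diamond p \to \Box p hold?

(F2)

This is the axiom for partial functionality; its first-order frame correspondent is \forall x \forall y \forall z (Rxy \wedge Rxz \to y = z).
(F1): fails — u sees both v and x.
(F2): condition met.
(F3): fails — s sees both v and w.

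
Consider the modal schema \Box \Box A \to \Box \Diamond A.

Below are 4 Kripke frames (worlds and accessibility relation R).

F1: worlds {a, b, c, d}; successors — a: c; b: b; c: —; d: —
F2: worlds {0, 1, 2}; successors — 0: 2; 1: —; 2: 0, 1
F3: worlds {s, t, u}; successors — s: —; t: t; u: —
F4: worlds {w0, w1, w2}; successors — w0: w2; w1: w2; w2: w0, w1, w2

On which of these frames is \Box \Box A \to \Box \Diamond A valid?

F3, F4

This is the axiom for a generalized confluence (Geach) condition; its first-order frame correspondent is \forall x \forall z (xRz \to \exists w (x R^2 w \wedge zRw)).
F1: fails — aRc but no w with aR²w and cRw.
F2: fails — 2R1 but no w with 2R²w and 1Rw.
F3: satisfies the condition.
F4: satisfies the condition.
Valid on: F3, F4.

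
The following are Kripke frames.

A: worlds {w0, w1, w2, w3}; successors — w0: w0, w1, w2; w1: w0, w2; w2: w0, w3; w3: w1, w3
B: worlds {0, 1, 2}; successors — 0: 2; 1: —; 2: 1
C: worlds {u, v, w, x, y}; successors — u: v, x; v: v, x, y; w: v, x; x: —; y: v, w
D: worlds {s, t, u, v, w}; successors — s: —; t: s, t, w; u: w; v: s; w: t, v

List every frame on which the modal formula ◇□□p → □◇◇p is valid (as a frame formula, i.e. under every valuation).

A

This is the axiom for a generalized confluence (Geach) condition; its first-order frame correspondent is ∀x ∀y ∀z ((xRy ∧ xRz) → ∃w (yR²w ∧ zR²w)).
A: holds.
B: fails — 0R2, 0R2 but no w with 2R²w and 2R²w.
C: fails — uRv, uRx but no t with vR²t and xR²t.
D: fails — tRs, tRs but no w* with sR²w* and sR²w*.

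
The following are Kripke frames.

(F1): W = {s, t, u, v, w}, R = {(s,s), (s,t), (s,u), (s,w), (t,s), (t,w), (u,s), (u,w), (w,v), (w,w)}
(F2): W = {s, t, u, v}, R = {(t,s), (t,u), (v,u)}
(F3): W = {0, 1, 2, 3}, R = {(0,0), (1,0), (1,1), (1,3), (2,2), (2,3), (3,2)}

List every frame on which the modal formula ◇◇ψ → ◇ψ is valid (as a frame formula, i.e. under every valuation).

(F2)

This is the axiom for transitivity; its first-order frame correspondent is ∀x ∀y ∀z (Rxy ∧ Ryz → Rxz).
(F1): fails — Ruw and Rwv but not Ruv.
(F2): holds.
(F3): fails — R32 and R23 but not R33.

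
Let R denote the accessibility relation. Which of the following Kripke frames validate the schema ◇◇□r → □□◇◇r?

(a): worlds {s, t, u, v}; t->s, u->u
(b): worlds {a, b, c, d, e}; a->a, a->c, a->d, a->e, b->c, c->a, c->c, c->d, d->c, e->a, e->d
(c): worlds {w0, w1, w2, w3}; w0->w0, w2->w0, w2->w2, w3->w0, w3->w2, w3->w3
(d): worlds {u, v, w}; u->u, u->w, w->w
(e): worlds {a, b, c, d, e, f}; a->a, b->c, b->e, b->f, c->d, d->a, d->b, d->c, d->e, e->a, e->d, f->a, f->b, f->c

(a), (b), (c), (d)

Frame correspondent (Sahlqvist): ∀x ∀y ∀z ((xR²y ∧ xR²z) → ∃w (yRw ∧ zR²w)) — i.e. a generalized confluence (Geach) condition.
(a): ✓.
(b): ✓.
(c): ✓.
(d): ✓.
(e): fails — bR²b, bR²a but no w with bRw and aR²w.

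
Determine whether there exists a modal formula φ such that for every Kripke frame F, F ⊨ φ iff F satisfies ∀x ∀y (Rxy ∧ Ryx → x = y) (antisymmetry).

Not definable by any modal formula

Modal frame validity is preserved under surjective bounded morphisms.
The 8-cycle (worlds 0,1,2,3,4,5,6,7 with 0→1→2→3→4→5→6→7→0) is antisymmetric. Sending even-indexed worlds to s and odd-indexed worlds to t is a surjective bounded morphism onto the two-world frame with s↔t, which is not antisymmetric.
Hence antisymmetry is not modally definable.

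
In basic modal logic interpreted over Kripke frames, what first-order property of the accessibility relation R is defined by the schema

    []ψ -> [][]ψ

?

This schema is the 4 axiom.
It corresponds to transitivity: forall x forall y forall z (Rxy & Ryz -> Rxz).

Transitivity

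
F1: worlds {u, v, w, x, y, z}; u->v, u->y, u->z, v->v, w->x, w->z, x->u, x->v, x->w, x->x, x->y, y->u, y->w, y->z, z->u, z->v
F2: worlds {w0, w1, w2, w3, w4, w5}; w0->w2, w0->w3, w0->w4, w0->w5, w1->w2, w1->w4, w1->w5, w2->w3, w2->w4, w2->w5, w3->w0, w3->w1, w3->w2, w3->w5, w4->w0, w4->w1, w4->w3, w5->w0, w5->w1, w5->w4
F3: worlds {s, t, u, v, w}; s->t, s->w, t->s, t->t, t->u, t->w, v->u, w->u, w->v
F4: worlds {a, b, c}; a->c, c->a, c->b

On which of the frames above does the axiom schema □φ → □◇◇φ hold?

F1, F2

Frame correspondent (Sahlqvist): ∀x ∀z (xRz → ∃w (xRw ∧ zR²w)) — i.e. a generalized confluence (Geach) condition.
F1: holds.
F2: holds.
F3: fails — sRw but no w* with sRw* and wR²w*.
F4: fails — cRb but no w with cRw and bR²w.
Valid on: F1, F2.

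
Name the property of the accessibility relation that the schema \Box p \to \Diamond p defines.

Suppose □p→◇p is valid. At any x set V(p)=W. Then □p at x, so ◇p at x, so x has a successor.

seriality: \forall x \exists y Rxy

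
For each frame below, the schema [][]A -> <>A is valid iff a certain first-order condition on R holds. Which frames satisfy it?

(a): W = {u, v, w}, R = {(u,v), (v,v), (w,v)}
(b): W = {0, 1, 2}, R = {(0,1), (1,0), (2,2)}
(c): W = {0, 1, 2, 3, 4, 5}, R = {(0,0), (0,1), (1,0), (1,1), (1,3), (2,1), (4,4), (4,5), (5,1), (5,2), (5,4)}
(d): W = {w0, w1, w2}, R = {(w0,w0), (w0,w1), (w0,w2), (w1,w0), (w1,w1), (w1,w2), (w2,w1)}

(a), (d)

The schema corresponds to a generalized confluence (Geach) condition: forall x exists w (x R^2 w & xRw).
(a): holds.
(b): fails — at 0 but no w with 0R²w and 0Rw.
(c): fails — at 3 but no w with 3R²w and 3Rw.
(d): holds.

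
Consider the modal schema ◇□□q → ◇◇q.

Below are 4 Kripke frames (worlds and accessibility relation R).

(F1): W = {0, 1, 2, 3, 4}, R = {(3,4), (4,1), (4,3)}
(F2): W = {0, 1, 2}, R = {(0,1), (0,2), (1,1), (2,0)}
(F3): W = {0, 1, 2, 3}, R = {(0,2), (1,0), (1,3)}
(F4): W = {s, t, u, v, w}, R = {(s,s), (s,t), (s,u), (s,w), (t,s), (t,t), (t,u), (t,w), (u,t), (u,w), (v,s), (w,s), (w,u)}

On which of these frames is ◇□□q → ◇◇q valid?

Frame correspondent (Sahlqvist): ∀x ∀y (xRy → ∃w (yR²w ∧ xR²w)) — i.e. a generalized confluence (Geach) condition.
(F1): fails — 3R4 but no w with 4R²w and 3R²w.
(F2): satisfies the condition.
(F3): fails — 0R2 but no w with 2R²w and 0R²w.
(F4): satisfies the condition.

(F2), (F4)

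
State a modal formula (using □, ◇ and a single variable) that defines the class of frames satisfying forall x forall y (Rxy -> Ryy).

The condition is shift-reflexivity. The T□ schema □(□r → r) defines it.
Suppose □(□r→r) is valid. Take Rxy and set V(r)={w : Ryw}. Then at y, □r holds; since □(□r→r) at x, □r→r at y, so r at y, i.e. Ryy.

□(□r → r)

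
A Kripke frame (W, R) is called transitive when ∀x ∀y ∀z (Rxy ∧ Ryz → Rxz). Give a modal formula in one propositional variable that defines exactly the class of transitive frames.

The condition is transitivity. The 4 schema □q → □□q defines it.
Suppose □q→□□q is valid. Take Rxy, Ryz and set V(q)={w : Rxw}. Then □q at x, so □□q at x, so □q at y, so q at z, i.e. Rxz.

□q → □□q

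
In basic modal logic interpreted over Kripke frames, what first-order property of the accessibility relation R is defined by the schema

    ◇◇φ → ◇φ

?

Replacing φ by ¬φ and contraposing gives the equivalent schema □φ → □□φ.
Suppose □φ→□□φ is valid. Take Rxy, Ryz and set V(φ)={w : Rxw}. Then □φ at x, so □□φ at x, so □φ at y, so φ at z, i.e. Rxz.
Conversely, any frame satisfying ∀x ∀y ∀z (Rxy ∧ Ryz → Rxz) validates the schema.
Frame condition: ∀x ∀y ∀z (Rxy ∧ Ryz → Rxz).

transitivity: ∀x ∀y ∀z (Rxy ∧ Ryz → Rxz)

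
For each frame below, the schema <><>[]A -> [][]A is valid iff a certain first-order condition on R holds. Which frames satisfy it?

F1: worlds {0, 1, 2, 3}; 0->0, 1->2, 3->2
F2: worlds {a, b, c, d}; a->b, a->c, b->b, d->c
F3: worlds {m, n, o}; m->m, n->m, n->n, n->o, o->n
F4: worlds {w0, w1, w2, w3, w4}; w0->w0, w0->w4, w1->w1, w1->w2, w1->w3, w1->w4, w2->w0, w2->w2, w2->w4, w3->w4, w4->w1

F1, F2

The schema corresponds to a generalized confluence (Geach) condition: forall x forall y forall z ((x R^2 y & x R^2 z) -> exists w (yRw & z = w)).
F1: satisfies the condition.
F2: satisfies the condition.
F3: fails — nR²m, nR²n but no w with mRw and n=w.
F4: fails — w0R²w0, w0R²w1 but no w with w0Rw and w1=w.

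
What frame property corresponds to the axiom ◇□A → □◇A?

Suppose ◇□A→□◇A is valid. Take Rxy, Rxz and set V(A)={w : Ryw}. Then □A at y so ◇□A at x, so □◇A at x, so ◇A at z, giving w with Rzw and Ryw.
Conversely, on a frame with convergence the schema holds at every world under every valuation.
So the correspondent is convergence.

Convergence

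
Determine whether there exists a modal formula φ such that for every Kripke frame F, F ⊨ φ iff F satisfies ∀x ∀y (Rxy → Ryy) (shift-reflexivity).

Definable; □(□r → r) defines it

The condition is shift-reflexivity. A defining modal formula is □(□r → r).
Suppose □(□r→r) is valid. Take Rxy and set V(r)={w : Ryw}. Then at y, □r holds; since □(□r→r) at x, □r→r at y, so r at y, i.e. Ryy.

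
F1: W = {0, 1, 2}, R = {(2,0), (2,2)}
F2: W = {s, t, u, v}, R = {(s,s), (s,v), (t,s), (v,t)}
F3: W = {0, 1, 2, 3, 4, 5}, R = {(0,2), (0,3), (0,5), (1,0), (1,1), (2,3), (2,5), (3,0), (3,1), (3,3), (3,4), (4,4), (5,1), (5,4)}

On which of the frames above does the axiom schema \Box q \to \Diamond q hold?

The schema corresponds to seriality: \forall x \exists y Rxy.
F1: fails — world 0 has no successor.
F2: fails — world u has no successor.
F3: ✓.

F3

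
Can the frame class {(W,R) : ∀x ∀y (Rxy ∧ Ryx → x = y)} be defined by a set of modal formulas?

If a class were modally definable it would be closed under surjective bounded morphisms (Goldblatt–Thomason).
The 8-cycle (worlds w0,w1,w2,w3,w4,w5,w6,w7 with w0→w1→w2→w3→w4→w5→w6→w7→w0) is antisymmetric. Sending even-indexed worlds to • and odd-indexed worlds to ∘ is a surjective bounded morphism onto the two-world frame with •↔∘, which is not antisymmetric.
So no modal formula (or set of formulas) defines exactly the antisymmetric frames.

Not definable by any modal formula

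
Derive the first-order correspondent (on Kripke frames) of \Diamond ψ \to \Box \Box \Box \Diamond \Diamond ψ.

\forall x \forall y \forall z ((xRy \wedge x R^3 z) \to \exists w (y = w \wedge z R^2 w))

This is a Sahlqvist (Geach-type) schema ◇^1□^0ψ → □^3◇^2ψ.
Minimal-valuation argument: fix x; take any y with xR^1y and any z with xR^3z. Set V(ψ) to the set of worlds R-reachable from y in exactly 0 steps. Then □^0ψ holds at y, so the antecedent holds at x; validity forces ◇^2ψ at z, giving a w with zR^2w and yR^0w.
First-order correspondent: \forall x \forall y \forall z ((xRy \wedge x R^3 z) \to \exists w (y = w \wedge z R^2 w)).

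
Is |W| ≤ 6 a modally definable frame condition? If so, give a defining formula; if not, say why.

No — not modally definable

Modal frame validity is preserved under disjoint unions.
Any modal formula valid on each of 7 disjoint one-world frames is valid on their disjoint union (validity is preserved under disjoint unions). Each one-world frame has |W|=1≤6, but the union has |W|=7.
So no modal formula (or set of formulas) defines exactly the |W|≤6 frames.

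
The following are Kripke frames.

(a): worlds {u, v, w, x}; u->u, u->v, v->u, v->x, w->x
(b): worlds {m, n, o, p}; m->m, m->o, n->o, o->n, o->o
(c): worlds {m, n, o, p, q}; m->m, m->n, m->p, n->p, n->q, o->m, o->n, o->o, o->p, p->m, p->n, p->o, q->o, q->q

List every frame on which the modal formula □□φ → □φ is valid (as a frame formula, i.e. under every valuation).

The schema corresponds to density: ∀x ∀y (Rxy → ∃z (Rxz ∧ Rzy)).
(a): fails — Rwx but no z with Rwz and Rzx.
(b): holds.
(c): fails — Rnp but no z with Rnz and Rzp.

(b)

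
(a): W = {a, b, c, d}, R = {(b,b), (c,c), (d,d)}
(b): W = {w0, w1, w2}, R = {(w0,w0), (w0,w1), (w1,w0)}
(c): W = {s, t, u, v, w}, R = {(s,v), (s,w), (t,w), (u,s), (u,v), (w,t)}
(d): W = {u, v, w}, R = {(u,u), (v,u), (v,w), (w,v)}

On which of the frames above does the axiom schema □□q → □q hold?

(a), (b)

Frame correspondent (Sahlqvist): ∀x ∀y (Rxy → ∃z (Rxz ∧ Rzy)) — i.e. density.
(a): holds.
(b): holds.
(c): fails — Rwt but no z with Rwz and Rzt.
(d): fails — Rvw but no z with Rvz and Rzw.
Valid on: (a), (b).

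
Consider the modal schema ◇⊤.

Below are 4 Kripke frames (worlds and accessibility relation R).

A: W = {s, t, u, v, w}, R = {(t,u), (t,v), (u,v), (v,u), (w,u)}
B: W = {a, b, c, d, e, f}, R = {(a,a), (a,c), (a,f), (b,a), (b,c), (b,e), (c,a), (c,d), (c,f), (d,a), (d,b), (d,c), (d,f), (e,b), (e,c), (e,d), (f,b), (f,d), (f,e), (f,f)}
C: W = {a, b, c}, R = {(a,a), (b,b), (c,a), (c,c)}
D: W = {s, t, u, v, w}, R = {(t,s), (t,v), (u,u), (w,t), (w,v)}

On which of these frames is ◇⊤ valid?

The schema corresponds to seriality: ∀x ∃y Rxy.
A: fails — world s has no successor.
B: holds.
C: holds.
D: fails — world s has no successor.

B, C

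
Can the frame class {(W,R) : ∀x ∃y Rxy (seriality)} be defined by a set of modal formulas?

Yes: it is seriality, defined by the D schema □q → ◇q.
Suppose □q→◇q is valid. At any x set V(q)=W. Then □q at x, so ◇q at x, so x has a successor.

Yes, by □q → ◇q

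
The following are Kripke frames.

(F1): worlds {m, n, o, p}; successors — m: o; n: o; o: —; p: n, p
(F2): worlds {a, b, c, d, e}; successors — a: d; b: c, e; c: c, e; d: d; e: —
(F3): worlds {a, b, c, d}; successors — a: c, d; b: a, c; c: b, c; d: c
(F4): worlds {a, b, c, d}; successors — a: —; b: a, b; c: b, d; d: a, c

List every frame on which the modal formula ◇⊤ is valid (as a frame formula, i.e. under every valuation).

(F3)

This is the axiom for seriality; its first-order frame correspondent is ∀x ∃y Rxy.
(F1): fails — world o has no successor.
(F2): fails — world e has no successor.
(F3): holds.
(F4): fails — world a has no successor.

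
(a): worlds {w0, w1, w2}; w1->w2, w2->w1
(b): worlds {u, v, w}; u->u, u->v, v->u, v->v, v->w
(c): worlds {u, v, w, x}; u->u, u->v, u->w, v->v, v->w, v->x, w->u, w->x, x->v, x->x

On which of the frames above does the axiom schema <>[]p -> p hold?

The schema corresponds to symmetry: forall x forall y (Rxy -> Ryx).
(a): satisfies the condition.
(b): fails — Rvw but not Rwv.
(c): fails — Ruv but not Rvu.
Valid on: (a).

(a)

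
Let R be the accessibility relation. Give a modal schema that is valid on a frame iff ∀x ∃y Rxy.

The condition is seriality. The D schema □p → ◇p defines it.

□p → ◇p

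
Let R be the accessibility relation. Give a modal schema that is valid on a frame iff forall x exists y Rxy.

A defining formula is □p → ◇p (the D axiom).
Suppose □p→◇p is valid. At any x set V(p)=W. Then □p at x, so ◇p at x, so x has a successor.

□p → ◇p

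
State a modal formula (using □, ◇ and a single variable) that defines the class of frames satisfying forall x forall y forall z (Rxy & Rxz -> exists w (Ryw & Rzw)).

This is convergence; the standard corresponding axiom is .2: ◇□q → □◇q.
Suppose ◇□q→□◇q is valid. Take Rxy, Rxz and set V(q)={w : Ryw}. Then □q at y so ◇□q at x, so □◇q at x, so ◇q at z, giving w with Rzw and Ryw.

◇□q → □◇q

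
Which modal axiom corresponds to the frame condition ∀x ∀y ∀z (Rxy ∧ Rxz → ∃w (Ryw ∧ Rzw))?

◇□ψ → □◇ψ

The condition is convergence. The .2 schema ◇□ψ → □◇ψ defines it.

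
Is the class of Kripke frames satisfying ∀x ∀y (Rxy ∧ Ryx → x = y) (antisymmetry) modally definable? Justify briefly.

No

Any modally definable frame class is closed under surjective bounded morphisms.
The 8-cycle (worlds a,b,c,d,e,f,g,h with a→b→c→d→e→f→g→h→a) is antisymmetric. Sending even-indexed worlds to s and odd-indexed worlds to t is a surjective bounded morphism onto the two-world frame with s↔t, which is not antisymmetric.
So no modal formula (or set of formulas) defines exactly the antisymmetric frames.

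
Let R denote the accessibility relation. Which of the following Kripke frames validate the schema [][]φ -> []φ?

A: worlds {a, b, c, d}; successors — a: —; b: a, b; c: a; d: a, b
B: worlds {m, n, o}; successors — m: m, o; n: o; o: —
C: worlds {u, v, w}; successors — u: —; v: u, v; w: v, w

Frame correspondent (Sahlqvist): forall x forall y (Rxy -> exists z (Rxz & Rzy)) — i.e. density.
A: fails — Rca but no z with Rcz and Rza.
B: fails — Rno but no z with Rnz and Rzo.
C: satisfies the condition.

C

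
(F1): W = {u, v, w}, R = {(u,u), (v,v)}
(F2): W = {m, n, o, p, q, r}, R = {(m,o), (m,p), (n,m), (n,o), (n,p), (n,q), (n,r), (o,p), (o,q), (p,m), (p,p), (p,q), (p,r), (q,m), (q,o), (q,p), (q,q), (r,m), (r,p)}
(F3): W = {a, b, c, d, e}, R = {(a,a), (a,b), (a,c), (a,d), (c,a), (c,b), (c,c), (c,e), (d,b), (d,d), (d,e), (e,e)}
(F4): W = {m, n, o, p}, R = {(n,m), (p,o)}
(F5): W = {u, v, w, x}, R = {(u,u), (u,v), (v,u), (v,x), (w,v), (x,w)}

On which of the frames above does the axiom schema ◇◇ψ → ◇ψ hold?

(F1), (F4)

This is the axiom for transitivity; its first-order frame correspondent is ∀x ∀y ∀z (Rxy ∧ Ryz → Rxz).
(F1): condition met.
(F2): fails — Rop and Rpm but not Rom.
(F3): fails — Rac and Rce but not Rae.
(F4): condition met.
(F5): fails — Ruv and Rvx but not Rux.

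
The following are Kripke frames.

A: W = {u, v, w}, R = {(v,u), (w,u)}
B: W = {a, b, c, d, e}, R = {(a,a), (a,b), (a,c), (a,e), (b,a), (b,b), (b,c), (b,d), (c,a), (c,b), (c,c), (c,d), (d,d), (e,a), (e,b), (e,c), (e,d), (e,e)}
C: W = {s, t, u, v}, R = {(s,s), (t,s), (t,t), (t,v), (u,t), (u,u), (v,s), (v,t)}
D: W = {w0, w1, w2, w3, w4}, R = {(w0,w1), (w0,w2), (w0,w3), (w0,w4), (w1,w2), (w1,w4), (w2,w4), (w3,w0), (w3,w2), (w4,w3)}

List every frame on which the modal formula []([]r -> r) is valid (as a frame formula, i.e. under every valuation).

B

Frame correspondent (Sahlqvist): forall x forall y (Rxy -> Ryy) — i.e. shift-reflexivity.
A: fails — Rvu but not Ruu.
B: holds.
C: fails — Rtv but not Rvv.
D: fails — Rw1w2 but not Rw2w2.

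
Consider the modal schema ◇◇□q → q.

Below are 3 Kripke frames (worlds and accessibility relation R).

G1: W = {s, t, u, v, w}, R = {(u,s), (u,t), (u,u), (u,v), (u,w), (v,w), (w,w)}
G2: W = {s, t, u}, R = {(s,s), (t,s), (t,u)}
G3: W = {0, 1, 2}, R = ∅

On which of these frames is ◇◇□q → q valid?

G3

This is the axiom for a generalized confluence (Geach) condition; its first-order frame correspondent is ∀x ∀y (xR²y → ∃w (yRw ∧ x = w)).
G1: fails — uR²s but no w* with sRw* and u=w*.
G2: fails — tR²s but no w with sRw and t=w.
G3: ✓.
Valid on: G3.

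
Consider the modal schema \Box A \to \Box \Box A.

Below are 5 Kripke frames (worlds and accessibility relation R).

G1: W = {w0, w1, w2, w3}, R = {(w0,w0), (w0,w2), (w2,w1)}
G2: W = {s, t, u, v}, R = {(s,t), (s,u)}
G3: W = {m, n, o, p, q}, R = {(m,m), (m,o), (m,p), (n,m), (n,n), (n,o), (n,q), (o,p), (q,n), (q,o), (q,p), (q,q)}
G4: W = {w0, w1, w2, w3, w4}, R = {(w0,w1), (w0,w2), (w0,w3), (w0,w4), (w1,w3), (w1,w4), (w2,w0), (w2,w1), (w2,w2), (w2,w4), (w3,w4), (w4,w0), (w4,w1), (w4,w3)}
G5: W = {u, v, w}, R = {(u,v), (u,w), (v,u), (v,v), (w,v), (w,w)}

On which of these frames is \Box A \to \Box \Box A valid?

The schema corresponds to transitivity: \forall x \forall y \forall z (Rxy \wedge Ryz \to Rxz).
G1: fails — Rw0w2 and Rw2w1 but not Rw0w1.
G2: ✓.
G3: fails — Rno and Rop but not Rnp.
G4: fails — Rw0w4 and Rw4w0 but not Rw0w0.
G5: fails — Ruv and Rvu but not Ruu.
Valid on: G2.

G2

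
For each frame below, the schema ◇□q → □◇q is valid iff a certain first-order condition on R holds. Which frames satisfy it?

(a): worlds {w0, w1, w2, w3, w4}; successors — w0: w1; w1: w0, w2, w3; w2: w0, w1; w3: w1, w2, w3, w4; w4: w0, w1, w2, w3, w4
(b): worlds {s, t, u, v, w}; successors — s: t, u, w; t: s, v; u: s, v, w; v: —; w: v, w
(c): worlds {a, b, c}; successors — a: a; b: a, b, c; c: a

(c)

The schema corresponds to convergence: ∀x ∀y ∀z (Rxy ∧ Rxz → ∃w (Ryw ∧ Rzw)).
(a): fails — Rw2w1 and Rw2w0 but w1 and w0 have no common successor.
(b): fails — Rtv and Rtv but v and v have no common successor.
(c): condition met.
Valid on: (c).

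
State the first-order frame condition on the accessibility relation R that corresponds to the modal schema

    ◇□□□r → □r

This is a Sahlqvist (Geach-type) schema ◇^1□^3r → □^1◇^0r.
Minimal-valuation argument: fix x; take any y with xR^1y and any z with xR^1z. Set V(r) to the set of worlds R-reachable from y in exactly 3 steps. Then □^3r holds at y, so the antecedent holds at x; validity forces ◇^0r at z, giving a w with zR^0w and yR^3w.
First-order correspondent: ∀x ∀y ∀z ((xRy ∧ xRz) → ∃w (yR³w ∧ z = w)).

∀x ∀y ∀z ((xRy ∧ xRz) → ∃w (yR³w ∧ z = w))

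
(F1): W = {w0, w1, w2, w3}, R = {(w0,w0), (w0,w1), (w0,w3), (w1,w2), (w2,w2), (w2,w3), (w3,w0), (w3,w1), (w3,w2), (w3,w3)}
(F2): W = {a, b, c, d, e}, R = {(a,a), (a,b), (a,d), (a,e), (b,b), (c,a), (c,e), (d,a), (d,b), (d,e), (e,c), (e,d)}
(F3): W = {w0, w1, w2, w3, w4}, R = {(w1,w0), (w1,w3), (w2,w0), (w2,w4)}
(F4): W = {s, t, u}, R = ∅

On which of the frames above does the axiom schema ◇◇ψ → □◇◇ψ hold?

(F3), (F4)

This is the axiom for a generalized confluence (Geach) condition; its first-order frame correspondent is ∀x ∀y ∀z ((xR²y ∧ xRz) → ∃w (y = w ∧ zR²w)).
(F1): fails — w0R²w0, w0Rw1 but no w with w0=w and w1R²w.
(F2): fails — aR²a, aRb but no w with a=w and bR²w.
(F3): holds.
(F4): holds.
Valid on: (F3), (F4).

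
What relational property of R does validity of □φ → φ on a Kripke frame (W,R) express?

reflexivity: ∀x Rxx

Suppose □φ→φ is valid. At any x set V(φ)={w : Rxw}. Then □φ holds at x, so φ holds at x, i.e. Rxx.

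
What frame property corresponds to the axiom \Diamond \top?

Seriality

◇⊤ holds at w iff w has a successor, so frame-validity of ◇⊤ is exactly seriality. Equivalently via □r → ◇r:
Suppose □r→◇r is valid. At any x set V(r)=W. Then □r at x, so ◇r at x, so x has a successor.
Conversely, on a frame with seriality the schema holds at every world under every valuation.
Frame condition: \forall x \exists y Rxy.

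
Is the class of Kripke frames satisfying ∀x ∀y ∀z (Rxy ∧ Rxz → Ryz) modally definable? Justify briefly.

This is a Sahlqvist condition; the 5 axiom ◇q → □◇q defines it.
Suppose ◇q→□◇q is valid. Take Rxy, Rxz and set V(q)={y}. Then ◇q at x, so □◇q at x, so ◇q at z, so some w with Rzw has q; w=y, i.e. Rzy. By symmetry of the argument, Ryz.

Yes, by ◇q → □◇q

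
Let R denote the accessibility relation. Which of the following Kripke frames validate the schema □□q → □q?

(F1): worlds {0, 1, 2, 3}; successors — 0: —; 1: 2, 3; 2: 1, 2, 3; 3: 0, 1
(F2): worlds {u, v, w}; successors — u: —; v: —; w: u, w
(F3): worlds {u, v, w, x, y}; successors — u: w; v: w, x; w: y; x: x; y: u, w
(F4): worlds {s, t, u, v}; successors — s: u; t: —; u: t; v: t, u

(F2)

Frame correspondent (Sahlqvist): ∀x ∀y (Rxy → ∃z (Rxz ∧ Rzy)) — i.e. density.
(F1): fails — R31 but no z with R3z and Rz1.
(F2): condition met.
(F3): fails — Ruw but no z with Ruz and Rzw.
(F4): fails — Rsu but no z with Rsz and Rzu.
Valid on: (F2).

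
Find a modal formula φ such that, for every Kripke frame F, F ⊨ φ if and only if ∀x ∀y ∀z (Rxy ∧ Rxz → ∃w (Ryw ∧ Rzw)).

This is convergence; the standard corresponding axiom is .2: ◇□s → □◇s.
Suppose ◇□s→□◇s is valid. Take Rxy, Rxz and set V(s)={w : Ryw}. Then □s at y so ◇□s at x, so □◇s at x, so ◇s at z, giving w with Rzw and Ryw.

◇□s → □◇s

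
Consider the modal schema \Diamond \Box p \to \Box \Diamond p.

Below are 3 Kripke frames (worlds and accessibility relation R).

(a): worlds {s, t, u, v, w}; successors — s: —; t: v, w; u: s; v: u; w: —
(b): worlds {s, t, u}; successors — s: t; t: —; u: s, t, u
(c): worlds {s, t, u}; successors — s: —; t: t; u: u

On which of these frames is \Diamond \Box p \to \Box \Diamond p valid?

(c)

This is the axiom for convergence; its first-order frame correspondent is \forall x \forall y \forall z (Rxy \wedge Rxz \to \exists w (Ryw \wedge Rzw)).
(a): fails — Rtv and Rtw but v and w have no common successor.
(b): fails — Rst and Rst but t and t have no common successor.
(c): satisfies the condition.
Valid on: (c).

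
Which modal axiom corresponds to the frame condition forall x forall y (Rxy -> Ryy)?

This is shift-reflexivity; the standard corresponding axiom is T□: □(□p → p).

□(□p → p)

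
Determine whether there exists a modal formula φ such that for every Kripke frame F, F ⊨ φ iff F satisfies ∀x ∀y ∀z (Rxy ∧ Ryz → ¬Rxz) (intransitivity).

Modal frame validity is preserved under surjective bounded morphisms.
The 5-cycle (worlds s,t,u,v,w with s→t→u→v→w→s) is intransitive. Mapping every world to a single reflexive point • is a surjective bounded morphism; the reflexive point is not intransitive (R••∧R•• but R••).
Hence intransitivity is not modally definable.

Not definable by any modal formula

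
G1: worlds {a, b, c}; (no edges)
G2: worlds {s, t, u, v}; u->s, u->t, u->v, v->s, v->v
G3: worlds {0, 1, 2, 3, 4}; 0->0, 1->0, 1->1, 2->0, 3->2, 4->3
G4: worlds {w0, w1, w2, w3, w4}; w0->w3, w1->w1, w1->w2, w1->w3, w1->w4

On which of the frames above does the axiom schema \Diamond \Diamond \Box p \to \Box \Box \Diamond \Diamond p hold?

This is the axiom for a generalized confluence (Geach) condition; its first-order frame correspondent is \forall x \forall y \forall z ((x R^2 y \wedge x R^2 z) \to \exists w (yRw \wedge z R^2 w)).
G1: satisfies the condition.
G2: fails — uR²s, uR²s but no w with sRw and sR²w.
G3: satisfies the condition.
G4: fails — w1R²w1, w1R²w2 but no w with w1Rw and w2R²w.

G1, G3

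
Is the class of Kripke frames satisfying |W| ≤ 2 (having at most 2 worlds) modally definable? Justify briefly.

Not definable by any modal formula

If a class were modally definable it would be closed under disjoint unions (Goldblatt–Thomason).
Any modal formula valid on each of 3 disjoint one-world frames is valid on their disjoint union (validity is preserved under disjoint unions). Each one-world frame has |W|=1≤2, but the union has |W|=3.
So the class is not modally definable.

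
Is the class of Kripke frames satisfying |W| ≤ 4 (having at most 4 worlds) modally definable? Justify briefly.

No

Modal frame validity is preserved under disjoint unions.
Any modal formula valid on each of 5 disjoint one-world frames is valid on their disjoint union (validity is preserved under disjoint unions). Each one-world frame has |W|=1≤4, but the union has |W|=5.
Hence having at most 4 worlds is not modally definable.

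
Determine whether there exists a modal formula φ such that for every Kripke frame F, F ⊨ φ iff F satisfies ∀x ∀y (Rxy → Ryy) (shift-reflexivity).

Yes: it is shift-reflexivity, defined by the T□ schema □(□r → r).
Suppose □(□r→r) is valid. Take Rxy and set V(r)={w : Ryw}. Then at y, □r holds; since □(□r→r) at x, □r→r at y, so r at y, i.e. Ryy.

Definable; □(□r → r) defines it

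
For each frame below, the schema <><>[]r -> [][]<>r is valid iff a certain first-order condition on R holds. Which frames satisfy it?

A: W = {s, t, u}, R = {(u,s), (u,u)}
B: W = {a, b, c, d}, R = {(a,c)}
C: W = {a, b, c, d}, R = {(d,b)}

This is the axiom for a generalized confluence (Geach) condition; its first-order frame correspondent is forall x forall y forall z ((x R^2 y & x R^2 z) -> exists w (yRw & zRw)).
A: fails — uR²s, uR²s but no w with sRw and sRw.
B: condition met.
C: condition met.
Valid on: B, C.

B, C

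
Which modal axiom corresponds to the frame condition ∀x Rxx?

This is reflexivity; the standard corresponding axiom is T: □ψ → ψ.
Suppose □ψ→ψ is valid. At any x set V(ψ)={w : Rxw}. Then □ψ holds at x, so ψ holds at x, i.e. Rxx.

□ψ → ψ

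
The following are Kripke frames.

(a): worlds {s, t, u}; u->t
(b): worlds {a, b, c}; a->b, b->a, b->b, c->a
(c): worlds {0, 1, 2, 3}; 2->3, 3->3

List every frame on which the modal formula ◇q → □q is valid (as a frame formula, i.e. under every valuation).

(a), (c)

This is the axiom for partial functionality; its first-order frame correspondent is ∀x ∀y ∀z (Rxy ∧ Rxz → y = z).
(a): holds.
(b): fails — b sees both a and b.
(c): holds.
Valid on: (a), (c).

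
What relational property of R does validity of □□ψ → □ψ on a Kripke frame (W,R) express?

density: ∀x ∀y (Rxy → ∃z (Rxz ∧ Rzy))

Suppose □□ψ→□ψ is valid. Take Rxy and set V(ψ)={w : xR²w}. Then □□ψ at x, so □ψ at x, so ψ at y, i.e. ∃z(Rxz∧Rzy).
Conversely, any frame satisfying ∀x ∀y (Rxy → ∃z (Rxz ∧ Rzy)) validates the schema.
So the correspondent is density.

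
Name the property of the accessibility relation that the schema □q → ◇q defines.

Seriality

Suppose □q→◇q is valid. At any x set V(q)=W. Then □q at x, so ◇q at x, so x has a successor.
Conversely, any frame satisfying ∀x ∃y Rxy validates the schema.
Frame condition: ∀x ∃y Rxy.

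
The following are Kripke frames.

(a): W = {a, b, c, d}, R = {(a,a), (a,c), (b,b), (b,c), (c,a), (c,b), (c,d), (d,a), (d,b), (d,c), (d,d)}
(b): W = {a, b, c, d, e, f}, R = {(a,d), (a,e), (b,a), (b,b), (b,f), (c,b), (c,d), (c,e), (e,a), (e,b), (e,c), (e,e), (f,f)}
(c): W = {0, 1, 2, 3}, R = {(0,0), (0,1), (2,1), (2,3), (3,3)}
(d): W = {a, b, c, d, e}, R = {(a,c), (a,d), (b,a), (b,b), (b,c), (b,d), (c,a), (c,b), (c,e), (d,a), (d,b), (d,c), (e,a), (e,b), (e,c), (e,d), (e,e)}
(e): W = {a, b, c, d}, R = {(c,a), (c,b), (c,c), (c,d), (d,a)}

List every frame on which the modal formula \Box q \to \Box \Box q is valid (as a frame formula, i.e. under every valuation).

(c), (e)

The schema corresponds to transitivity: \forall x \forall y \forall z (Rxy \wedge Ryz \to Rxz).
(a): fails — Rbc and Rcd but not Rbd.
(b): fails — Reb and Rbf but not Ref.
(c): condition met.
(d): fails — Rbc and Rce but not Rbe.
(e): condition met.
Valid on: (c), (e).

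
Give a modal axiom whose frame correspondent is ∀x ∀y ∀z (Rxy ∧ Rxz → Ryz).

◇s → □◇s

A defining formula is ◇s → □◇s (the 5 axiom).
Suppose ◇s→□◇s is valid. Take Rxy, Rxz and set V(s)={y}. Then ◇s at x, so □◇s at x, so ◇s at z, so some w with Rzw has s; w=y, i.e. Rzy. By symmetry of the argument, Ryz.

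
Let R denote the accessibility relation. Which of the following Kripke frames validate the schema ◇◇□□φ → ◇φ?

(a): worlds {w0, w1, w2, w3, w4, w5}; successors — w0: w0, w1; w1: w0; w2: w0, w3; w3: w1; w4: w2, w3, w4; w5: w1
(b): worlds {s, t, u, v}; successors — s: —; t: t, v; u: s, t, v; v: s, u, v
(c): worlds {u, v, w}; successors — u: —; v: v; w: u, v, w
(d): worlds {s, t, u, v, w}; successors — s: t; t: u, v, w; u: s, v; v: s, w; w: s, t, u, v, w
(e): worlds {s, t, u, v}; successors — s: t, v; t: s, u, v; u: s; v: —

Frame correspondent (Sahlqvist): ∀x ∀y (xR²y → ∃w (yR²w ∧ xRw)) — i.e. a generalized confluence (Geach) condition.
(a): fails — w4R²w0 but no w with w0R²w and w4Rw.
(b): fails — tR²s but no w with sR²w and tRw.
(c): fails — wR²u but no t with uR²t and wRt.
(d): satisfies the condition.
(e): fails — sR²v but no w with vR²w and sRw.
Valid on: (d).

(d)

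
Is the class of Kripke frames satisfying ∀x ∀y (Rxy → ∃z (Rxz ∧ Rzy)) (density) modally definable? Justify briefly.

The condition is density. A defining modal formula is □□q → □q.
Suppose □□q→□q is valid. Take Rxy and set V(q)={w : xR²w}. Then □□q at x, so □q at x, so q at y, i.e. ∃z(Rxz∧Rzy).

Definable; □□q → □q defines it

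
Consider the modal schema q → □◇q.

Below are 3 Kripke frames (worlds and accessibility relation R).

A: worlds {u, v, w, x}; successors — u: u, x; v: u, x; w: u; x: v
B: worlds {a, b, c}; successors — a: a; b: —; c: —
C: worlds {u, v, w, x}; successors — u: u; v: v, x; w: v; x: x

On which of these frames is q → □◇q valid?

B

The schema corresponds to symmetry: ∀x ∀y (Rxy → Ryx).
A: fails — Rwu but not Ruw.
B: condition met.
C: fails — Rvx but not Rxv.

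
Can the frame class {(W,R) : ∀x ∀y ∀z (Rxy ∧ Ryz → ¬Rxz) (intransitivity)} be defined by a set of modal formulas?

No

Modal frame validity is preserved under surjective bounded morphisms.
The 5-cycle (worlds s,t,u,v,w with s→t→u→v→w→s) is intransitive. Mapping every world to a single reflexive point • is a surjective bounded morphism; the reflexive point is not intransitive (R••∧R•• but R••).
So no modal formula (or set of formulas) defines exactly the intransitive frames.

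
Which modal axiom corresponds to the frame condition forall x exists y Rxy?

□q → ◇q

A defining formula is □q → ◇q (the D axiom).
Suppose □q→◇q is valid. At any x set V(q)=W. Then □q at x, so ◇q at x, so x has a successor.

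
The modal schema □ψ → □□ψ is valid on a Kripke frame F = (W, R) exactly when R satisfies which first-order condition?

This is the 4 axiom.
It corresponds to transitivity: ∀x ∀y ∀z (Rxy ∧ Ryz → Rxz).

Transitivity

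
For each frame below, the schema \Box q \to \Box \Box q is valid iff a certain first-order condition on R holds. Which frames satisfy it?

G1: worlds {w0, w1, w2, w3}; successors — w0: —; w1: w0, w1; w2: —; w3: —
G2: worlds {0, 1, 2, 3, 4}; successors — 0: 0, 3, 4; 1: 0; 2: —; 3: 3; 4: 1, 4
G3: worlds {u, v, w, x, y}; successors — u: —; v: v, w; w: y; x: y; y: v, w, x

Frame correspondent (Sahlqvist): \forall x \forall y \forall z (Rxy \wedge Ryz \to Rxz) — i.e. transitivity.
G1: holds.
G2: fails — R10 and R04 but not R14.
G3: fails — Ryx and Rxy but not Ryy.

G1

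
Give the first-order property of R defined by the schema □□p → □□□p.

This is a Sahlqvist (Geach-type) schema ◇^0□^2p → □^3◇^0p.
First-order correspondent: ∀x ∀z (xR³z → ∃w (xR²w ∧ z = w)).

∀x ∀z (xR³z → ∃w (xR²w ∧ z = w))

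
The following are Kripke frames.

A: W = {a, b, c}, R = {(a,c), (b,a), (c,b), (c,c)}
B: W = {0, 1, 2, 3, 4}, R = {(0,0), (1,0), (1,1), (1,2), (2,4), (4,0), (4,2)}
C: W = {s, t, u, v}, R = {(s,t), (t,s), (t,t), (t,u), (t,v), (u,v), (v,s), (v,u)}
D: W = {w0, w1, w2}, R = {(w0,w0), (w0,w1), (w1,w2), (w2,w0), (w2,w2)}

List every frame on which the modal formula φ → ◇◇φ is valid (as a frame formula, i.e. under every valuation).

C

Frame correspondent (Sahlqvist): ∀x ∃w (x = w ∧ xR²w) — i.e. a generalized confluence (Geach) condition.
A: fails — at a but no w with a=w and aR²w.
B: fails — at 3 but no w with 3=w and 3R²w.
C: ✓.
D: fails — at w1 but no w with w1=w and w1R²w.
Valid on: C.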